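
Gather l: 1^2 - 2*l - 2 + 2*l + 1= 0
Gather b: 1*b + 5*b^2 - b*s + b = 5*b^2 + b*(2 - s)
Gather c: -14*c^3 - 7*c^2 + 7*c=-14*c^3 - 7*c^2 + 7*c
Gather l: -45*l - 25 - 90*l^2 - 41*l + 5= -90*l^2 - 86*l - 20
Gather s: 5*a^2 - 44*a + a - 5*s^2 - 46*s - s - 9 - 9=5*a^2 - 43*a - 5*s^2 - 47*s - 18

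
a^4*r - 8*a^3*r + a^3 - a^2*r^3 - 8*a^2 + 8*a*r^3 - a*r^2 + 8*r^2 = (a - 8)*(a - r)*(a + r)*(a*r + 1)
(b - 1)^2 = b^2 - 2*b + 1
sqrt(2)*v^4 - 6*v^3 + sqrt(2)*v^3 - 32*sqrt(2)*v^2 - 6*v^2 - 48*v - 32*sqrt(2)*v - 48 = (v - 6*sqrt(2))*(v + sqrt(2))*(v + 2*sqrt(2))*(sqrt(2)*v + sqrt(2))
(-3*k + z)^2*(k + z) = 9*k^3 + 3*k^2*z - 5*k*z^2 + z^3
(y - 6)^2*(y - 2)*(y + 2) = y^4 - 12*y^3 + 32*y^2 + 48*y - 144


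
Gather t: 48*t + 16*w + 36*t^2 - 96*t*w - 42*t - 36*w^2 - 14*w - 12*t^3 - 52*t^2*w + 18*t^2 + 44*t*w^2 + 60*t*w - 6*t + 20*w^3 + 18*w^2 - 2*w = -12*t^3 + t^2*(54 - 52*w) + t*(44*w^2 - 36*w) + 20*w^3 - 18*w^2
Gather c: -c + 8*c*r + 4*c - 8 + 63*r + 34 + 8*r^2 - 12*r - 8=c*(8*r + 3) + 8*r^2 + 51*r + 18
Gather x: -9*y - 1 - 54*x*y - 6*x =x*(-54*y - 6) - 9*y - 1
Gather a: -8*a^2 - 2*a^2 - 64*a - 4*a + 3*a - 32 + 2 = -10*a^2 - 65*a - 30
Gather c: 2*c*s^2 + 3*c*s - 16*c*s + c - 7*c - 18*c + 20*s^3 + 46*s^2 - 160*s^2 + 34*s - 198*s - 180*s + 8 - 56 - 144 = c*(2*s^2 - 13*s - 24) + 20*s^3 - 114*s^2 - 344*s - 192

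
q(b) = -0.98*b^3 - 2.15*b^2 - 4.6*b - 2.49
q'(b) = -2.94*b^2 - 4.3*b - 4.6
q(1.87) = -25.02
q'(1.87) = -22.92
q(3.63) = -94.39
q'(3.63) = -58.95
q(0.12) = -3.07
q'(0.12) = -5.16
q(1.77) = -22.80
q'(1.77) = -21.42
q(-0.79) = 0.29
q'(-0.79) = -3.04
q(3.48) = -85.84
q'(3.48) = -55.17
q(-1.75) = 4.23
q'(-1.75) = -6.08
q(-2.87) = 16.17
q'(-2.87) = -16.48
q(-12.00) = 1436.55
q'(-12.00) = -376.36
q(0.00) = -2.49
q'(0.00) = -4.60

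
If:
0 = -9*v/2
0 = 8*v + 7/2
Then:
No Solution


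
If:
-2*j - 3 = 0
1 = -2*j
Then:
No Solution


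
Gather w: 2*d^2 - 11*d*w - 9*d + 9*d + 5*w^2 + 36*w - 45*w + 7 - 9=2*d^2 + 5*w^2 + w*(-11*d - 9) - 2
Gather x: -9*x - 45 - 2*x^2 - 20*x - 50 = -2*x^2 - 29*x - 95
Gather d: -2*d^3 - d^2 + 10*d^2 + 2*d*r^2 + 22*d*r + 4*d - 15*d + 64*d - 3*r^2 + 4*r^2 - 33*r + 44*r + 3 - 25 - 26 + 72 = -2*d^3 + 9*d^2 + d*(2*r^2 + 22*r + 53) + r^2 + 11*r + 24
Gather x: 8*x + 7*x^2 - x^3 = -x^3 + 7*x^2 + 8*x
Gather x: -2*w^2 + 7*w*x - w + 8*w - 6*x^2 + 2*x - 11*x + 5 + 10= -2*w^2 + 7*w - 6*x^2 + x*(7*w - 9) + 15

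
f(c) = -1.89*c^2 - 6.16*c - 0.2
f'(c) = -3.78*c - 6.16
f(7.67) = -158.63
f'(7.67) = -35.15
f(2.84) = -32.94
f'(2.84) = -16.90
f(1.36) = -12.07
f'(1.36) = -11.30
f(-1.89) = 4.69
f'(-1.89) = 0.98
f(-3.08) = 0.84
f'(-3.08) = 5.48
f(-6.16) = -33.97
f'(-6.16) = 17.12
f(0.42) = -3.12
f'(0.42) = -7.75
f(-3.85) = -4.50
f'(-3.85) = 8.39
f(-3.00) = 1.27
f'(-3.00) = 5.18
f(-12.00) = -198.44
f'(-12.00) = 39.20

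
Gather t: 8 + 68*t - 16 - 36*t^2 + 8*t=-36*t^2 + 76*t - 8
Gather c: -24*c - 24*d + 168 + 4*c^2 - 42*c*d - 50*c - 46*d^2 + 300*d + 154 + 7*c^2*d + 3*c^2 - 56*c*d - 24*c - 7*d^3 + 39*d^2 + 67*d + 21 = c^2*(7*d + 7) + c*(-98*d - 98) - 7*d^3 - 7*d^2 + 343*d + 343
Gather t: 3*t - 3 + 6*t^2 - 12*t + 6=6*t^2 - 9*t + 3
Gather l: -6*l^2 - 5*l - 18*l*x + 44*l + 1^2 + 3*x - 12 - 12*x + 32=-6*l^2 + l*(39 - 18*x) - 9*x + 21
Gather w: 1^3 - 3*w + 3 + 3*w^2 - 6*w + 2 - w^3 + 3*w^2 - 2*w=-w^3 + 6*w^2 - 11*w + 6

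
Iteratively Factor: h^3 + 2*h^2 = (h)*(h^2 + 2*h) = h*(h + 2)*(h)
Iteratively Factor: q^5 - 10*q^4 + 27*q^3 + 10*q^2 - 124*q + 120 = (q - 3)*(q^4 - 7*q^3 + 6*q^2 + 28*q - 40) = (q - 3)*(q - 2)*(q^3 - 5*q^2 - 4*q + 20) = (q - 5)*(q - 3)*(q - 2)*(q^2 - 4) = (q - 5)*(q - 3)*(q - 2)^2*(q + 2)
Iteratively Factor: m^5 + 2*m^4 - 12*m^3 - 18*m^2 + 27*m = (m + 3)*(m^4 - m^3 - 9*m^2 + 9*m) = m*(m + 3)*(m^3 - m^2 - 9*m + 9) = m*(m - 1)*(m + 3)*(m^2 - 9) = m*(m - 1)*(m + 3)^2*(m - 3)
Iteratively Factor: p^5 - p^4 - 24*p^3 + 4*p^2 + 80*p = (p - 5)*(p^4 + 4*p^3 - 4*p^2 - 16*p) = (p - 5)*(p - 2)*(p^3 + 6*p^2 + 8*p) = p*(p - 5)*(p - 2)*(p^2 + 6*p + 8) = p*(p - 5)*(p - 2)*(p + 4)*(p + 2)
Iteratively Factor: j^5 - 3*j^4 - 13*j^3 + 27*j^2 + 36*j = (j - 3)*(j^4 - 13*j^2 - 12*j) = (j - 3)*(j + 3)*(j^3 - 3*j^2 - 4*j) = (j - 4)*(j - 3)*(j + 3)*(j^2 + j) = (j - 4)*(j - 3)*(j + 1)*(j + 3)*(j)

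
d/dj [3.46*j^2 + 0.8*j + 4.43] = 6.92*j + 0.8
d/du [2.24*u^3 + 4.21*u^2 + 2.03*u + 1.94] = 6.72*u^2 + 8.42*u + 2.03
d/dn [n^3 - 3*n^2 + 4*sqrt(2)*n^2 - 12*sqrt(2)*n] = 3*n^2 - 6*n + 8*sqrt(2)*n - 12*sqrt(2)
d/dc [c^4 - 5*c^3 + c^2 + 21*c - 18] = 4*c^3 - 15*c^2 + 2*c + 21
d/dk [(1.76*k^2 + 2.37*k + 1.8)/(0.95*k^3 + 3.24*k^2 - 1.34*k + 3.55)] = (-1.672*k^4 - 4.503*k^3 - 15.1672*k^2 + 0.831999999999997*k + 10.8255)/(0.9025*k^6 + 6.156*k^5 + 7.9516*k^4 - 1.9382*k^3 + 24.7996*k^2 - 9.514*k + 12.6025)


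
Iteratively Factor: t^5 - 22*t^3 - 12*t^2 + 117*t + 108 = (t + 3)*(t^4 - 3*t^3 - 13*t^2 + 27*t + 36) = (t - 3)*(t + 3)*(t^3 - 13*t - 12) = (t - 3)*(t + 3)^2*(t^2 - 3*t - 4) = (t - 3)*(t + 1)*(t + 3)^2*(t - 4)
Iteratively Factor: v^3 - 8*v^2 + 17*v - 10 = (v - 1)*(v^2 - 7*v + 10) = (v - 5)*(v - 1)*(v - 2)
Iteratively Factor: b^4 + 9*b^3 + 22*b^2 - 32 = (b + 4)*(b^3 + 5*b^2 + 2*b - 8) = (b + 2)*(b + 4)*(b^2 + 3*b - 4) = (b + 2)*(b + 4)^2*(b - 1)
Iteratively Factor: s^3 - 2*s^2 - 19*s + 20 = (s - 1)*(s^2 - s - 20) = (s - 1)*(s + 4)*(s - 5)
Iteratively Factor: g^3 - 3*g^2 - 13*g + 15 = (g + 3)*(g^2 - 6*g + 5) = (g - 5)*(g + 3)*(g - 1)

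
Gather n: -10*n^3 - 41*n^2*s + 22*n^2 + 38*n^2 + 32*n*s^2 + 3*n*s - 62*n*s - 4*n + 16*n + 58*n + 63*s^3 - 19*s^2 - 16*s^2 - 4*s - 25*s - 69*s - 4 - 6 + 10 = -10*n^3 + n^2*(60 - 41*s) + n*(32*s^2 - 59*s + 70) + 63*s^3 - 35*s^2 - 98*s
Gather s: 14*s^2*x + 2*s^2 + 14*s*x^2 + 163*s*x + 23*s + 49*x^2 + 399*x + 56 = s^2*(14*x + 2) + s*(14*x^2 + 163*x + 23) + 49*x^2 + 399*x + 56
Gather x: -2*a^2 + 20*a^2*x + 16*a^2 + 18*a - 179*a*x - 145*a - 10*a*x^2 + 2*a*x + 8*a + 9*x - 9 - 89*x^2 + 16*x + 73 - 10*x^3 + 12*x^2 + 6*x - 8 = 14*a^2 - 119*a - 10*x^3 + x^2*(-10*a - 77) + x*(20*a^2 - 177*a + 31) + 56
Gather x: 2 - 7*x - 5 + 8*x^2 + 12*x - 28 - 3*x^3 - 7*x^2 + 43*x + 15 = -3*x^3 + x^2 + 48*x - 16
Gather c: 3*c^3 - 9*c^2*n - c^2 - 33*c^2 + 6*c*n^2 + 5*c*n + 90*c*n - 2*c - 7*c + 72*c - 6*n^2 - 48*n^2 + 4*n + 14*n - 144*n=3*c^3 + c^2*(-9*n - 34) + c*(6*n^2 + 95*n + 63) - 54*n^2 - 126*n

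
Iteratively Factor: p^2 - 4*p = (p)*(p - 4)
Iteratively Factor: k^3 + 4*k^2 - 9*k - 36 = (k - 3)*(k^2 + 7*k + 12) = (k - 3)*(k + 3)*(k + 4)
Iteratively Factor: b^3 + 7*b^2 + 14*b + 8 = (b + 2)*(b^2 + 5*b + 4) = (b + 2)*(b + 4)*(b + 1)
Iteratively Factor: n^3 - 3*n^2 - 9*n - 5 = (n + 1)*(n^2 - 4*n - 5) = (n + 1)^2*(n - 5)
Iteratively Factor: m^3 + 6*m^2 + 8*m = (m + 4)*(m^2 + 2*m) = (m + 2)*(m + 4)*(m)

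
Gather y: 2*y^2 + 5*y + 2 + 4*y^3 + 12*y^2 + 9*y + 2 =4*y^3 + 14*y^2 + 14*y + 4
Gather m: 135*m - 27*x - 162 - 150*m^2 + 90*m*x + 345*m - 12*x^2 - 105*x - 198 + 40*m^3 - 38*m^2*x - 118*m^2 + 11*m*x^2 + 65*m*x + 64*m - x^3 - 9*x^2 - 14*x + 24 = 40*m^3 + m^2*(-38*x - 268) + m*(11*x^2 + 155*x + 544) - x^3 - 21*x^2 - 146*x - 336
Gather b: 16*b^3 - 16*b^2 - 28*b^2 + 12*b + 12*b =16*b^3 - 44*b^2 + 24*b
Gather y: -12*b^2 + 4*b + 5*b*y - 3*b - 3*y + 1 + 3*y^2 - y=-12*b^2 + b + 3*y^2 + y*(5*b - 4) + 1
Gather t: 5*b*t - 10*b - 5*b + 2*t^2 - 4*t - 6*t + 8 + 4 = -15*b + 2*t^2 + t*(5*b - 10) + 12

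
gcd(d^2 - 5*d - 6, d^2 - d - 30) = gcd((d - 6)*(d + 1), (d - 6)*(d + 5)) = d - 6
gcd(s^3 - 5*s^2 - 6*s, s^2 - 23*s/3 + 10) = s - 6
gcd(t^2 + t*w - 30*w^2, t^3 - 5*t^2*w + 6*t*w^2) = 1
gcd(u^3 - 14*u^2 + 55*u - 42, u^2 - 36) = u - 6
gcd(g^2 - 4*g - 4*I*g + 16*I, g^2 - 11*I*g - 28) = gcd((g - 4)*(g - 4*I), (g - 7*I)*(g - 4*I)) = g - 4*I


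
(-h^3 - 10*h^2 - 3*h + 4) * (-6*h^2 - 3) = 6*h^5 + 60*h^4 + 21*h^3 + 6*h^2 + 9*h - 12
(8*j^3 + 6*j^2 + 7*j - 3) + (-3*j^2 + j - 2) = 8*j^3 + 3*j^2 + 8*j - 5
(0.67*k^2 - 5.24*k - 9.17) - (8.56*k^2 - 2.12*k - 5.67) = -7.89*k^2 - 3.12*k - 3.5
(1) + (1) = 2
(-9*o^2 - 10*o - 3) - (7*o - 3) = -9*o^2 - 17*o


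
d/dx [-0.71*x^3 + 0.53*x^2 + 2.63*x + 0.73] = -2.13*x^2 + 1.06*x + 2.63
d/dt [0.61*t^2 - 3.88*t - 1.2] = 1.22*t - 3.88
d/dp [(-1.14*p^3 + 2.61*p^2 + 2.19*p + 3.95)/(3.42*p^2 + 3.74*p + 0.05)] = (-3.8988*p^4 - 8.5272*p^3 + 2.1006*p^2 - 26.757*p - 14.6635)/(11.6964*p^4 + 25.5816*p^3 + 14.3296*p^2 + 0.374*p + 0.0025)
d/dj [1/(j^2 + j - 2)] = (-2*j - 1)/(j^2 + j - 2)^2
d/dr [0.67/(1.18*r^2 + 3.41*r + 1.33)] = (-1.5812*r - 2.2847)/(1.18*r^2 + 3.41*r + 1.33)^2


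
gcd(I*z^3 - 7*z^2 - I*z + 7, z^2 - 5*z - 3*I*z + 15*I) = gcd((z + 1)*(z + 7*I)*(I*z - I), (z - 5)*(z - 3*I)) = 1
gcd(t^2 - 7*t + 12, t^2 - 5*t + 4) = t - 4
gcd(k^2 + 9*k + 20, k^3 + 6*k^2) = 1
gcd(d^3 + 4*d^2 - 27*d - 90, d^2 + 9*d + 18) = d^2 + 9*d + 18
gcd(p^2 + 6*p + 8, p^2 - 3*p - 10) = p + 2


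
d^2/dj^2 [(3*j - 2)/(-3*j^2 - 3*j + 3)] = 2*(-3*j^3 + 6*j^2 - 3*j + 1)/(3*(j^6 + 3*j^5 - 5*j^3 + 3*j - 1))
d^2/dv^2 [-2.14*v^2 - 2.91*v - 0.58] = -4.28000000000000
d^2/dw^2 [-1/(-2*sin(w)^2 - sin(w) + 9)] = (-16*sin(w)^4 - 6*sin(w)^3 - 49*sin(w)^2 + 3*sin(w) + 38)/(sin(w) - cos(2*w) - 8)^3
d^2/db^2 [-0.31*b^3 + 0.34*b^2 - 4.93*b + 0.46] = 0.68 - 1.86*b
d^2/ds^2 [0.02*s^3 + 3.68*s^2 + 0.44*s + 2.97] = 0.12*s + 7.36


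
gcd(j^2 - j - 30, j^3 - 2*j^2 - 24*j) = j - 6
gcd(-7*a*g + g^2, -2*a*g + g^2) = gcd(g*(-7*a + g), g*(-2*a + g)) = g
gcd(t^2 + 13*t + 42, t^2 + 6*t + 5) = 1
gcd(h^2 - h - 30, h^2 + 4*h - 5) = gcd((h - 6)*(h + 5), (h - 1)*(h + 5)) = h + 5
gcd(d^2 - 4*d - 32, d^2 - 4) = 1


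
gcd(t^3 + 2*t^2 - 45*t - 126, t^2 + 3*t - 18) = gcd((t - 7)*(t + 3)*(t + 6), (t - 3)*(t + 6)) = t + 6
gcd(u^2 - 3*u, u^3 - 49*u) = u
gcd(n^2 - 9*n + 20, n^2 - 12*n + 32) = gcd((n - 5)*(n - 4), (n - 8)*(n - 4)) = n - 4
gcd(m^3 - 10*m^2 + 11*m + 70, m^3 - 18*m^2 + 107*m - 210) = m^2 - 12*m + 35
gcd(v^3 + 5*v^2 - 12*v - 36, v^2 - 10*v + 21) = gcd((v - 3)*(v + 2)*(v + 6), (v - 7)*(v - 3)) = v - 3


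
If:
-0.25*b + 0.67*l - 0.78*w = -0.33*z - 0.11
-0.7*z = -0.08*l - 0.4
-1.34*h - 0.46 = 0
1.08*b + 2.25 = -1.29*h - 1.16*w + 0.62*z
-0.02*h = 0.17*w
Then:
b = -1.45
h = -0.34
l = -0.89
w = 0.04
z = 0.47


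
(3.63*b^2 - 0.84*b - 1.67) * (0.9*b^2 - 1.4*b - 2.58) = 3.267*b^4 - 5.838*b^3 - 9.6924*b^2 + 4.5052*b + 4.3086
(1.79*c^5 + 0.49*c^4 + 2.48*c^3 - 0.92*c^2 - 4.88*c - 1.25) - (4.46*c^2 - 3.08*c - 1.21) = 1.79*c^5 + 0.49*c^4 + 2.48*c^3 - 5.38*c^2 - 1.8*c - 0.04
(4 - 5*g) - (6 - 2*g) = -3*g - 2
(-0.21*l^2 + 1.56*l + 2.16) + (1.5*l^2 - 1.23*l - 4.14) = 1.29*l^2 + 0.33*l - 1.98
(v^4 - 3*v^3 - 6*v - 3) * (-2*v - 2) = -2*v^5 + 4*v^4 + 6*v^3 + 12*v^2 + 18*v + 6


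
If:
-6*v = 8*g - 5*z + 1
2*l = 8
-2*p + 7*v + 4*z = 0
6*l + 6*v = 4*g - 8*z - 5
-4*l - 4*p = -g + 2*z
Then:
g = 99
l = 4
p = -1241/52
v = -1503/26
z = 1160/13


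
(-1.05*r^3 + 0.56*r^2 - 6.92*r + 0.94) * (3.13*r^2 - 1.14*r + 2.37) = -3.2865*r^5 + 2.9498*r^4 - 24.7865*r^3 + 12.1582*r^2 - 17.472*r + 2.2278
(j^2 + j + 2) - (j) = j^2 + 2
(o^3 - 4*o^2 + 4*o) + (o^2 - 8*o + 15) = o^3 - 3*o^2 - 4*o + 15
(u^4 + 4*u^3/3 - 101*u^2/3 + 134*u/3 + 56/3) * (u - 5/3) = u^5 - u^4/3 - 323*u^3/9 + 907*u^2/9 - 502*u/9 - 280/9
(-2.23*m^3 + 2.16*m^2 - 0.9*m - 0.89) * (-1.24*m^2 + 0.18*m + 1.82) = 2.7652*m^5 - 3.0798*m^4 - 2.5538*m^3 + 4.8728*m^2 - 1.7982*m - 1.6198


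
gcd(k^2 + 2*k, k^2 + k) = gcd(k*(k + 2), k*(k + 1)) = k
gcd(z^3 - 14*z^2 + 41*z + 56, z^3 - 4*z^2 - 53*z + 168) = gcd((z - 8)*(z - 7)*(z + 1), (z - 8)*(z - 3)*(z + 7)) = z - 8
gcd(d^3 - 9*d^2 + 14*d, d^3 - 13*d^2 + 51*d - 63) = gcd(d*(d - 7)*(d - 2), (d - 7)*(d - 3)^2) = d - 7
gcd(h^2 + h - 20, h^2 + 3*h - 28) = h - 4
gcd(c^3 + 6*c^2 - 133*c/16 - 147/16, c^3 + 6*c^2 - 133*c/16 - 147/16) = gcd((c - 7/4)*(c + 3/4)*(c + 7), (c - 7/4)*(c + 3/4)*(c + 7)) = c^3 + 6*c^2 - 133*c/16 - 147/16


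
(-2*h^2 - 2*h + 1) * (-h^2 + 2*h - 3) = 2*h^4 - 2*h^3 + h^2 + 8*h - 3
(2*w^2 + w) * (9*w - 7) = 18*w^3 - 5*w^2 - 7*w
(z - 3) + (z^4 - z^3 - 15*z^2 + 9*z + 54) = z^4 - z^3 - 15*z^2 + 10*z + 51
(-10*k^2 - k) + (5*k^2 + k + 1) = 1 - 5*k^2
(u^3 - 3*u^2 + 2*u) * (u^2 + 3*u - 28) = u^5 - 35*u^3 + 90*u^2 - 56*u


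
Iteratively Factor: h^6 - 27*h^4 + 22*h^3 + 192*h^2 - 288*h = (h - 2)*(h^5 + 2*h^4 - 23*h^3 - 24*h^2 + 144*h) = (h - 3)*(h - 2)*(h^4 + 5*h^3 - 8*h^2 - 48*h) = (h - 3)*(h - 2)*(h + 4)*(h^3 + h^2 - 12*h) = h*(h - 3)*(h - 2)*(h + 4)*(h^2 + h - 12) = h*(h - 3)^2*(h - 2)*(h + 4)*(h + 4)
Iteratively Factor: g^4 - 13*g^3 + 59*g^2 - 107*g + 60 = (g - 3)*(g^3 - 10*g^2 + 29*g - 20) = (g - 5)*(g - 3)*(g^2 - 5*g + 4) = (g - 5)*(g - 3)*(g - 1)*(g - 4)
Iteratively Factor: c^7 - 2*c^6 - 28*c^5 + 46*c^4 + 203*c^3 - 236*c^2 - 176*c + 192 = (c - 1)*(c^6 - c^5 - 29*c^4 + 17*c^3 + 220*c^2 - 16*c - 192) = (c - 1)*(c + 3)*(c^5 - 4*c^4 - 17*c^3 + 68*c^2 + 16*c - 64) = (c - 4)*(c - 1)*(c + 3)*(c^4 - 17*c^2 + 16) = (c - 4)^2*(c - 1)*(c + 3)*(c^3 + 4*c^2 - c - 4) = (c - 4)^2*(c - 1)*(c + 1)*(c + 3)*(c^2 + 3*c - 4) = (c - 4)^2*(c - 1)^2*(c + 1)*(c + 3)*(c + 4)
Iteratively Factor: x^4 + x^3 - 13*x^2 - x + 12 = (x - 1)*(x^3 + 2*x^2 - 11*x - 12) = (x - 1)*(x + 4)*(x^2 - 2*x - 3) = (x - 3)*(x - 1)*(x + 4)*(x + 1)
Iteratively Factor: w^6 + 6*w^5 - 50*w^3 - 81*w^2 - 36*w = (w)*(w^5 + 6*w^4 - 50*w^2 - 81*w - 36) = w*(w + 4)*(w^4 + 2*w^3 - 8*w^2 - 18*w - 9) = w*(w + 1)*(w + 4)*(w^3 + w^2 - 9*w - 9) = w*(w + 1)^2*(w + 4)*(w^2 - 9) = w*(w + 1)^2*(w + 3)*(w + 4)*(w - 3)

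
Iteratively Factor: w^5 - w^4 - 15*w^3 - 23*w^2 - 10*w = (w + 2)*(w^4 - 3*w^3 - 9*w^2 - 5*w) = (w + 1)*(w + 2)*(w^3 - 4*w^2 - 5*w) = (w + 1)^2*(w + 2)*(w^2 - 5*w) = w*(w + 1)^2*(w + 2)*(w - 5)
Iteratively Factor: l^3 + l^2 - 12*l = (l + 4)*(l^2 - 3*l) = (l - 3)*(l + 4)*(l)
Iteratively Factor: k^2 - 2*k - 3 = (k + 1)*(k - 3)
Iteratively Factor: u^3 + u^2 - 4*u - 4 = (u - 2)*(u^2 + 3*u + 2) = (u - 2)*(u + 1)*(u + 2)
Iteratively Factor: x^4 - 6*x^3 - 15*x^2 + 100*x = (x - 5)*(x^3 - x^2 - 20*x) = (x - 5)*(x + 4)*(x^2 - 5*x) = x*(x - 5)*(x + 4)*(x - 5)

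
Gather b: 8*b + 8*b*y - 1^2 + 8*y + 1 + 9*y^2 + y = b*(8*y + 8) + 9*y^2 + 9*y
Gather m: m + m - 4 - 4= 2*m - 8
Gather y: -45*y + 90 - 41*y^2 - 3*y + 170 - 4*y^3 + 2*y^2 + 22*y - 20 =-4*y^3 - 39*y^2 - 26*y + 240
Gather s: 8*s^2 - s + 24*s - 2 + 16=8*s^2 + 23*s + 14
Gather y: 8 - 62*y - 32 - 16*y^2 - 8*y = -16*y^2 - 70*y - 24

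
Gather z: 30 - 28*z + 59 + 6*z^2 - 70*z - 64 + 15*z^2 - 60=21*z^2 - 98*z - 35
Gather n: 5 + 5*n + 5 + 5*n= 10*n + 10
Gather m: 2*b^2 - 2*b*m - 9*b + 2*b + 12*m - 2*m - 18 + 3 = 2*b^2 - 7*b + m*(10 - 2*b) - 15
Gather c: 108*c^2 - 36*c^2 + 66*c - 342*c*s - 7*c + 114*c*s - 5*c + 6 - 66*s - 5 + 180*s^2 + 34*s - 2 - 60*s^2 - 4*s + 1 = 72*c^2 + c*(54 - 228*s) + 120*s^2 - 36*s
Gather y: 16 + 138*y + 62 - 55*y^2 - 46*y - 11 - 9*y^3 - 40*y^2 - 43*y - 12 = -9*y^3 - 95*y^2 + 49*y + 55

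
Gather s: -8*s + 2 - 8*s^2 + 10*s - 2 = -8*s^2 + 2*s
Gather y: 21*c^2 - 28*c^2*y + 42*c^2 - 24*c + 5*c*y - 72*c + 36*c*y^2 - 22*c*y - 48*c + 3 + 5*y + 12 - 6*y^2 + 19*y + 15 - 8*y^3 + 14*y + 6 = 63*c^2 - 144*c - 8*y^3 + y^2*(36*c - 6) + y*(-28*c^2 - 17*c + 38) + 36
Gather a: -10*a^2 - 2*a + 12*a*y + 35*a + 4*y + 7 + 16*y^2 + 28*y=-10*a^2 + a*(12*y + 33) + 16*y^2 + 32*y + 7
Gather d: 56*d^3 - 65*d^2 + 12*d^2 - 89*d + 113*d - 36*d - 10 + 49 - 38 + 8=56*d^3 - 53*d^2 - 12*d + 9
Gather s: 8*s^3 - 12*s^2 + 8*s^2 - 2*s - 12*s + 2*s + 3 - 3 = 8*s^3 - 4*s^2 - 12*s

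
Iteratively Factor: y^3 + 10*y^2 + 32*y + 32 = (y + 4)*(y^2 + 6*y + 8) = (y + 4)^2*(y + 2)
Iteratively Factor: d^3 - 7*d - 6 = (d + 2)*(d^2 - 2*d - 3) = (d + 1)*(d + 2)*(d - 3)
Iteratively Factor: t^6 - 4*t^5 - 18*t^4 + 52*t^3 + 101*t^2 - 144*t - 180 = (t + 2)*(t^5 - 6*t^4 - 6*t^3 + 64*t^2 - 27*t - 90) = (t + 2)*(t + 3)*(t^4 - 9*t^3 + 21*t^2 + t - 30) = (t - 3)*(t + 2)*(t + 3)*(t^3 - 6*t^2 + 3*t + 10) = (t - 3)*(t + 1)*(t + 2)*(t + 3)*(t^2 - 7*t + 10) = (t - 3)*(t - 2)*(t + 1)*(t + 2)*(t + 3)*(t - 5)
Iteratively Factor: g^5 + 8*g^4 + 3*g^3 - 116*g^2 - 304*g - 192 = (g + 3)*(g^4 + 5*g^3 - 12*g^2 - 80*g - 64) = (g + 3)*(g + 4)*(g^3 + g^2 - 16*g - 16) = (g + 1)*(g + 3)*(g + 4)*(g^2 - 16) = (g - 4)*(g + 1)*(g + 3)*(g + 4)*(g + 4)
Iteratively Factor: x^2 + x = (x)*(x + 1)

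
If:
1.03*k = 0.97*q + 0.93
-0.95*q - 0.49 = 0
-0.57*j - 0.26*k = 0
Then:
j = -0.19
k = 0.42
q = -0.52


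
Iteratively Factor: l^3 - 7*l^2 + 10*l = (l - 5)*(l^2 - 2*l) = (l - 5)*(l - 2)*(l)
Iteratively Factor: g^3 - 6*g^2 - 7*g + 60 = (g + 3)*(g^2 - 9*g + 20) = (g - 5)*(g + 3)*(g - 4)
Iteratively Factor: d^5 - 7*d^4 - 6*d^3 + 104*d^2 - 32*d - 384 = (d - 4)*(d^4 - 3*d^3 - 18*d^2 + 32*d + 96) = (d - 4)*(d + 2)*(d^3 - 5*d^2 - 8*d + 48) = (d - 4)^2*(d + 2)*(d^2 - d - 12) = (d - 4)^2*(d + 2)*(d + 3)*(d - 4)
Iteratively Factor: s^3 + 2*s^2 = (s + 2)*(s^2) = s*(s + 2)*(s)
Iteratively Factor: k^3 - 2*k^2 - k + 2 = (k + 1)*(k^2 - 3*k + 2) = (k - 2)*(k + 1)*(k - 1)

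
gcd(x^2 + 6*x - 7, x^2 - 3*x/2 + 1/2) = x - 1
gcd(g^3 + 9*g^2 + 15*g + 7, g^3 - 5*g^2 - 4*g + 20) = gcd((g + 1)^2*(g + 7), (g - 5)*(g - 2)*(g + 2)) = 1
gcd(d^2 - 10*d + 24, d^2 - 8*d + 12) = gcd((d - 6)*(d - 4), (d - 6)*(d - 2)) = d - 6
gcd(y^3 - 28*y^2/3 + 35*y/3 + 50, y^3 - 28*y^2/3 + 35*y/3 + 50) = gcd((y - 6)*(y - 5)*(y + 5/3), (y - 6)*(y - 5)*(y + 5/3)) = y^3 - 28*y^2/3 + 35*y/3 + 50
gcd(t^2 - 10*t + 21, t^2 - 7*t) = t - 7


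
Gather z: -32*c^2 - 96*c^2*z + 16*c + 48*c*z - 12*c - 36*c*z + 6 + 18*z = -32*c^2 + 4*c + z*(-96*c^2 + 12*c + 18) + 6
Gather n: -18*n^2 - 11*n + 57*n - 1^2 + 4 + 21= -18*n^2 + 46*n + 24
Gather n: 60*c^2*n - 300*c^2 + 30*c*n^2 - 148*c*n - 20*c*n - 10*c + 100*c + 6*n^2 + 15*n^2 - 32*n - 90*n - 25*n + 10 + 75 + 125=-300*c^2 + 90*c + n^2*(30*c + 21) + n*(60*c^2 - 168*c - 147) + 210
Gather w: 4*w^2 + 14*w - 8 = 4*w^2 + 14*w - 8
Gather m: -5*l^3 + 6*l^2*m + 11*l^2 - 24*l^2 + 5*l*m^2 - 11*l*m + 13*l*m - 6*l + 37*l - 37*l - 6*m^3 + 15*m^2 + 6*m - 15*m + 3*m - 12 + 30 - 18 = -5*l^3 - 13*l^2 - 6*l - 6*m^3 + m^2*(5*l + 15) + m*(6*l^2 + 2*l - 6)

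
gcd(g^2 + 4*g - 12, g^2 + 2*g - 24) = g + 6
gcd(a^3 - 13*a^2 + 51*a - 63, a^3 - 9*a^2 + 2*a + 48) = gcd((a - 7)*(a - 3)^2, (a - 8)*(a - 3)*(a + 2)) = a - 3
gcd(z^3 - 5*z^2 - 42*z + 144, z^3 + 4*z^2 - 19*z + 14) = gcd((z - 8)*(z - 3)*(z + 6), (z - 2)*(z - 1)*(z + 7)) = 1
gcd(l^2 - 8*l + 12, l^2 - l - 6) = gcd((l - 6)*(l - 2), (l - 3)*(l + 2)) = 1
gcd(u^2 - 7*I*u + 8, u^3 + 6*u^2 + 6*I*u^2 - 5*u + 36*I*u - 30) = u + I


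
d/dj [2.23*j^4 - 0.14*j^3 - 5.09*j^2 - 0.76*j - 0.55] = 8.92*j^3 - 0.42*j^2 - 10.18*j - 0.76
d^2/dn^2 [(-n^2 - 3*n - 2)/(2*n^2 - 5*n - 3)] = 4*(-11*n^3 - 21*n^2 + 3*n - 13)/(8*n^6 - 60*n^5 + 114*n^4 + 55*n^3 - 171*n^2 - 135*n - 27)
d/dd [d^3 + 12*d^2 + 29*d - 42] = 3*d^2 + 24*d + 29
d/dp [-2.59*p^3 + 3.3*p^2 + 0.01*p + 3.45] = -7.77*p^2 + 6.6*p + 0.01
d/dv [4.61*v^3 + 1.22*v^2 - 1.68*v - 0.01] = 13.83*v^2 + 2.44*v - 1.68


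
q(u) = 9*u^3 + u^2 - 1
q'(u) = 27*u^2 + 2*u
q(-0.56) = -2.27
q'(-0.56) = 7.35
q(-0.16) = -1.01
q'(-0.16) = 0.37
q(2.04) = 79.57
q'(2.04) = 116.44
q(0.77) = 3.70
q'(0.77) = 17.55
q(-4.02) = -569.52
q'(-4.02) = 428.29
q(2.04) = 79.57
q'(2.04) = 116.44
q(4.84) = 1042.84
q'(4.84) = 642.17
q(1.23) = 17.26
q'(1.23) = 43.31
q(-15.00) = -30151.00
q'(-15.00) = 6045.00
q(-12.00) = -15409.00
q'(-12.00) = 3864.00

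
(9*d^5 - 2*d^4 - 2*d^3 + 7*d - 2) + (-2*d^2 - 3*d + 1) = 9*d^5 - 2*d^4 - 2*d^3 - 2*d^2 + 4*d - 1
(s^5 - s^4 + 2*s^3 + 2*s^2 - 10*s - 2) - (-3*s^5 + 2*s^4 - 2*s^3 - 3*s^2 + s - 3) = 4*s^5 - 3*s^4 + 4*s^3 + 5*s^2 - 11*s + 1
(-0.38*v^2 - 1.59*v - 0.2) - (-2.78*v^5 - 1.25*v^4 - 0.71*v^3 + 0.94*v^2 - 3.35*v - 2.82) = 2.78*v^5 + 1.25*v^4 + 0.71*v^3 - 1.32*v^2 + 1.76*v + 2.62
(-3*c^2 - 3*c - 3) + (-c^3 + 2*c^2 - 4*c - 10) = -c^3 - c^2 - 7*c - 13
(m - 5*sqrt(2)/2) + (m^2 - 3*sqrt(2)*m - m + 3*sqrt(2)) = m^2 - 3*sqrt(2)*m + sqrt(2)/2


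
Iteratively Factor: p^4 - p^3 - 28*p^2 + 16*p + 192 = (p - 4)*(p^3 + 3*p^2 - 16*p - 48) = (p - 4)^2*(p^2 + 7*p + 12) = (p - 4)^2*(p + 3)*(p + 4)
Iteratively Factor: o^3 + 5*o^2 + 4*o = (o + 4)*(o^2 + o) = (o + 1)*(o + 4)*(o)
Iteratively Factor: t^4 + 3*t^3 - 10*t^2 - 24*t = (t + 4)*(t^3 - t^2 - 6*t) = (t - 3)*(t + 4)*(t^2 + 2*t) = (t - 3)*(t + 2)*(t + 4)*(t)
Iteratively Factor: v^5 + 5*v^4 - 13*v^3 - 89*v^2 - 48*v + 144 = (v + 3)*(v^4 + 2*v^3 - 19*v^2 - 32*v + 48) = (v - 4)*(v + 3)*(v^3 + 6*v^2 + 5*v - 12) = (v - 4)*(v + 3)*(v + 4)*(v^2 + 2*v - 3) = (v - 4)*(v + 3)^2*(v + 4)*(v - 1)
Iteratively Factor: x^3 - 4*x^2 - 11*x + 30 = (x - 5)*(x^2 + x - 6) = (x - 5)*(x + 3)*(x - 2)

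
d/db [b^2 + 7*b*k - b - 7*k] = 2*b + 7*k - 1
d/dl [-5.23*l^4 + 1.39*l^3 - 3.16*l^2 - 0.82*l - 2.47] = -20.92*l^3 + 4.17*l^2 - 6.32*l - 0.82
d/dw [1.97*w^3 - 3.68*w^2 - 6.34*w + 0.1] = 5.91*w^2 - 7.36*w - 6.34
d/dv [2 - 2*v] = -2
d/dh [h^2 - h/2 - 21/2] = 2*h - 1/2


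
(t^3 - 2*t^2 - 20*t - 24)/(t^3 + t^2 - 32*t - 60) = (t + 2)/(t + 5)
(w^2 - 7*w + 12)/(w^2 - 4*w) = (w - 3)/w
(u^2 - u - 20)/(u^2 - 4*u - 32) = (u - 5)/(u - 8)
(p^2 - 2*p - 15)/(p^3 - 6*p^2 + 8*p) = (p^2 - 2*p - 15)/(p*(p^2 - 6*p + 8))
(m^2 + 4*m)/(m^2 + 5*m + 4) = m/(m + 1)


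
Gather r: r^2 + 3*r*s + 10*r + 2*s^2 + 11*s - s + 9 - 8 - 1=r^2 + r*(3*s + 10) + 2*s^2 + 10*s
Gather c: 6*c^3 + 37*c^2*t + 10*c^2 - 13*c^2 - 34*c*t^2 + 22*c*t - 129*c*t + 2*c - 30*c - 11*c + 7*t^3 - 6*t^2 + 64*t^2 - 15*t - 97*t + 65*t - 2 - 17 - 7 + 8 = 6*c^3 + c^2*(37*t - 3) + c*(-34*t^2 - 107*t - 39) + 7*t^3 + 58*t^2 - 47*t - 18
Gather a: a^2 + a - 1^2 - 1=a^2 + a - 2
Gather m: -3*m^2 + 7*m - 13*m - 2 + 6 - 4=-3*m^2 - 6*m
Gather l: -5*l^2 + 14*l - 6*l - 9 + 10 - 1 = -5*l^2 + 8*l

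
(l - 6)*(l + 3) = l^2 - 3*l - 18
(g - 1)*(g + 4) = g^2 + 3*g - 4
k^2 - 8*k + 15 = (k - 5)*(k - 3)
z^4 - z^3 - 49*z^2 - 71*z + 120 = (z - 8)*(z - 1)*(z + 3)*(z + 5)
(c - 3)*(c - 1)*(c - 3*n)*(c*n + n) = c^4*n - 3*c^3*n^2 - 3*c^3*n + 9*c^2*n^2 - c^2*n + 3*c*n^2 + 3*c*n - 9*n^2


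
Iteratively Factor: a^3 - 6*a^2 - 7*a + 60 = (a - 4)*(a^2 - 2*a - 15) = (a - 5)*(a - 4)*(a + 3)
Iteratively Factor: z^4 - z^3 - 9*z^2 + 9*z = (z - 3)*(z^3 + 2*z^2 - 3*z) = z*(z - 3)*(z^2 + 2*z - 3) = z*(z - 3)*(z - 1)*(z + 3)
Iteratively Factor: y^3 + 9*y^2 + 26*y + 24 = (y + 2)*(y^2 + 7*y + 12) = (y + 2)*(y + 3)*(y + 4)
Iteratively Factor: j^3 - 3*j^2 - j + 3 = (j - 1)*(j^2 - 2*j - 3) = (j - 1)*(j + 1)*(j - 3)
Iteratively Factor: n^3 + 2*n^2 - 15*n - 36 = (n - 4)*(n^2 + 6*n + 9) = (n - 4)*(n + 3)*(n + 3)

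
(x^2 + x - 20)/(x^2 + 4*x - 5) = (x - 4)/(x - 1)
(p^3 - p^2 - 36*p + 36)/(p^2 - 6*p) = p + 5 - 6/p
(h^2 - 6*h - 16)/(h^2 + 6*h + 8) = (h - 8)/(h + 4)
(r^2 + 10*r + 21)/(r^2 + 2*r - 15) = (r^2 + 10*r + 21)/(r^2 + 2*r - 15)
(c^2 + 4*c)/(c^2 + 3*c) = (c + 4)/(c + 3)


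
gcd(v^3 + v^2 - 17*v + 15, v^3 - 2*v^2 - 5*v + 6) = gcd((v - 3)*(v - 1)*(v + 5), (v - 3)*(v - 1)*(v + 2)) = v^2 - 4*v + 3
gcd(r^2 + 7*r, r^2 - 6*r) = r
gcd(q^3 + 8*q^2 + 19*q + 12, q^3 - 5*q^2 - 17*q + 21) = q + 3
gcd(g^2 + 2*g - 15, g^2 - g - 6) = g - 3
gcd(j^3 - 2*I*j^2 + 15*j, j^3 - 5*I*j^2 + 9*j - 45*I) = j^2 - 2*I*j + 15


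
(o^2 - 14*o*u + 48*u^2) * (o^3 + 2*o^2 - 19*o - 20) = o^5 - 14*o^4*u + 2*o^4 + 48*o^3*u^2 - 28*o^3*u - 19*o^3 + 96*o^2*u^2 + 266*o^2*u - 20*o^2 - 912*o*u^2 + 280*o*u - 960*u^2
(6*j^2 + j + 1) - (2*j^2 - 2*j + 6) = 4*j^2 + 3*j - 5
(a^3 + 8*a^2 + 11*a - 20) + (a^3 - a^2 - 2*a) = 2*a^3 + 7*a^2 + 9*a - 20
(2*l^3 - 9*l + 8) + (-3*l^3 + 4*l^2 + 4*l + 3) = -l^3 + 4*l^2 - 5*l + 11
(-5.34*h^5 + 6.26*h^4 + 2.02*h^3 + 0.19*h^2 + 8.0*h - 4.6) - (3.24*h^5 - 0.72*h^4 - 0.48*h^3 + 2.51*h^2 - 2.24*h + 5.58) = -8.58*h^5 + 6.98*h^4 + 2.5*h^3 - 2.32*h^2 + 10.24*h - 10.18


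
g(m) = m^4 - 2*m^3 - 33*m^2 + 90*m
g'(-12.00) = -6894.00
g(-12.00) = 18360.00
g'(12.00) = 5346.00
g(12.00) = 13608.00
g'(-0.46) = 118.70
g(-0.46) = -48.14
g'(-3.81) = 33.14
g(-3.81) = -500.60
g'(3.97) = -16.30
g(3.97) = -39.55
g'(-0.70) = 131.89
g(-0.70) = -78.24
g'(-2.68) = 146.79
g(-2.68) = -388.13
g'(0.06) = 86.02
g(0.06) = 5.28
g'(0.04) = 87.35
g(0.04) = 3.55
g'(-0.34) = 111.59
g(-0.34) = -34.32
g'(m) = 4*m^3 - 6*m^2 - 66*m + 90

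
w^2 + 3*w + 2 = (w + 1)*(w + 2)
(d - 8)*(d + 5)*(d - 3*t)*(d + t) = d^4 - 2*d^3*t - 3*d^3 - 3*d^2*t^2 + 6*d^2*t - 40*d^2 + 9*d*t^2 + 80*d*t + 120*t^2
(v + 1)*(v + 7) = v^2 + 8*v + 7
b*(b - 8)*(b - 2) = b^3 - 10*b^2 + 16*b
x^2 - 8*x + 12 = (x - 6)*(x - 2)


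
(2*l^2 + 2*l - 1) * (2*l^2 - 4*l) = 4*l^4 - 4*l^3 - 10*l^2 + 4*l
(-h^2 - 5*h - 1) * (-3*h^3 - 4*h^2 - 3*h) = 3*h^5 + 19*h^4 + 26*h^3 + 19*h^2 + 3*h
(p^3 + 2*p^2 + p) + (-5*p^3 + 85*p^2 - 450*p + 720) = -4*p^3 + 87*p^2 - 449*p + 720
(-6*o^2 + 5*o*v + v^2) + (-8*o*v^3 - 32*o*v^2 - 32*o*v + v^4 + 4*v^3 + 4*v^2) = -6*o^2 - 8*o*v^3 - 32*o*v^2 - 27*o*v + v^4 + 4*v^3 + 5*v^2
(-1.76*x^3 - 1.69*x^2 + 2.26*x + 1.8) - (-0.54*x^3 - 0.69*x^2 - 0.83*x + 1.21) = -1.22*x^3 - 1.0*x^2 + 3.09*x + 0.59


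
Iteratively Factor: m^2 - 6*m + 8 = (m - 2)*(m - 4)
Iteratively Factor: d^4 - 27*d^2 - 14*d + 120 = (d + 3)*(d^3 - 3*d^2 - 18*d + 40) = (d - 2)*(d + 3)*(d^2 - d - 20) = (d - 2)*(d + 3)*(d + 4)*(d - 5)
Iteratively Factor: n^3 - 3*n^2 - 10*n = (n)*(n^2 - 3*n - 10) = n*(n + 2)*(n - 5)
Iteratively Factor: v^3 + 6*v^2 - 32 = (v - 2)*(v^2 + 8*v + 16) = (v - 2)*(v + 4)*(v + 4)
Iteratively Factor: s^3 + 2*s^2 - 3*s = (s + 3)*(s^2 - s) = s*(s + 3)*(s - 1)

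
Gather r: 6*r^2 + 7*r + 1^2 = 6*r^2 + 7*r + 1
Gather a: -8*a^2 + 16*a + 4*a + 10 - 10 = -8*a^2 + 20*a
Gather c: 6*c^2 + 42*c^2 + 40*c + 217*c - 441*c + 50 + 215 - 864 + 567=48*c^2 - 184*c - 32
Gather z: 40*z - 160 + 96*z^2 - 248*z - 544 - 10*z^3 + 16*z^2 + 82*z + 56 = -10*z^3 + 112*z^2 - 126*z - 648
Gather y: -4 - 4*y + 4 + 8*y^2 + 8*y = 8*y^2 + 4*y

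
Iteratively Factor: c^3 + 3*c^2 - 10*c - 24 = (c - 3)*(c^2 + 6*c + 8) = (c - 3)*(c + 4)*(c + 2)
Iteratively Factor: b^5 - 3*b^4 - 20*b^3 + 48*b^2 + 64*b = (b)*(b^4 - 3*b^3 - 20*b^2 + 48*b + 64) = b*(b + 4)*(b^3 - 7*b^2 + 8*b + 16) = b*(b - 4)*(b + 4)*(b^2 - 3*b - 4) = b*(b - 4)^2*(b + 4)*(b + 1)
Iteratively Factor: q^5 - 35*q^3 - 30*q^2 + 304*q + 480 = (q + 4)*(q^4 - 4*q^3 - 19*q^2 + 46*q + 120) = (q - 4)*(q + 4)*(q^3 - 19*q - 30) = (q - 4)*(q + 2)*(q + 4)*(q^2 - 2*q - 15) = (q - 4)*(q + 2)*(q + 3)*(q + 4)*(q - 5)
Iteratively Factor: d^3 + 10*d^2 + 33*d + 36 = (d + 3)*(d^2 + 7*d + 12) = (d + 3)^2*(d + 4)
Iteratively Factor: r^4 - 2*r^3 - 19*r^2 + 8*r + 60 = (r + 2)*(r^3 - 4*r^2 - 11*r + 30) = (r - 5)*(r + 2)*(r^2 + r - 6) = (r - 5)*(r - 2)*(r + 2)*(r + 3)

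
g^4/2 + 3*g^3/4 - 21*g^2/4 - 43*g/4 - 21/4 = (g/2 + 1/2)*(g - 7/2)*(g + 1)*(g + 3)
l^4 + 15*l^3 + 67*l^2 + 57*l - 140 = (l - 1)*(l + 4)*(l + 5)*(l + 7)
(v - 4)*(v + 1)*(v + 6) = v^3 + 3*v^2 - 22*v - 24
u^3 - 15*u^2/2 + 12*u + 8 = (u - 4)^2*(u + 1/2)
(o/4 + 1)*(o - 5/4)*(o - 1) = o^3/4 + 7*o^2/16 - 31*o/16 + 5/4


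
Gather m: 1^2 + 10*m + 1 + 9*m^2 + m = 9*m^2 + 11*m + 2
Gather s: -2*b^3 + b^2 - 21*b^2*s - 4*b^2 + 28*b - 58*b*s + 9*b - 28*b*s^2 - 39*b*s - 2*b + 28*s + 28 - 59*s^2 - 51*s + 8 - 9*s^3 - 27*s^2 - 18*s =-2*b^3 - 3*b^2 + 35*b - 9*s^3 + s^2*(-28*b - 86) + s*(-21*b^2 - 97*b - 41) + 36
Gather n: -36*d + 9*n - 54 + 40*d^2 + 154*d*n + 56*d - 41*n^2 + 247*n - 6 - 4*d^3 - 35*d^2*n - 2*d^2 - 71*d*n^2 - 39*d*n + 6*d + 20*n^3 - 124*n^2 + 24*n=-4*d^3 + 38*d^2 + 26*d + 20*n^3 + n^2*(-71*d - 165) + n*(-35*d^2 + 115*d + 280) - 60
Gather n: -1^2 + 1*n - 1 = n - 2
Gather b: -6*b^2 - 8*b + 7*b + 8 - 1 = -6*b^2 - b + 7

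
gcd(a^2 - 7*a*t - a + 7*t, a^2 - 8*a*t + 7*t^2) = -a + 7*t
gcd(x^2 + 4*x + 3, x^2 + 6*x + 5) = x + 1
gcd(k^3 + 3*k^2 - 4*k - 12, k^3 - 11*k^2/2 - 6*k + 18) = k + 2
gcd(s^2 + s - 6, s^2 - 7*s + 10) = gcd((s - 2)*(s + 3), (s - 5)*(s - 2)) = s - 2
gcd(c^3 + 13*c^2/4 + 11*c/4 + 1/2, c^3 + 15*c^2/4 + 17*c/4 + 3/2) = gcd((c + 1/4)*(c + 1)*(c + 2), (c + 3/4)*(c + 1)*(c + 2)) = c^2 + 3*c + 2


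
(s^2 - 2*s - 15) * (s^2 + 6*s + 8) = s^4 + 4*s^3 - 19*s^2 - 106*s - 120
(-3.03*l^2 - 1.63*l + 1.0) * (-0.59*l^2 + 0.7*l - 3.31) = 1.7877*l^4 - 1.1593*l^3 + 8.2983*l^2 + 6.0953*l - 3.31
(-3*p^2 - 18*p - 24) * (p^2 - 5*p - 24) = -3*p^4 - 3*p^3 + 138*p^2 + 552*p + 576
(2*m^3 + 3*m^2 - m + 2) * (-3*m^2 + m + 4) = -6*m^5 - 7*m^4 + 14*m^3 + 5*m^2 - 2*m + 8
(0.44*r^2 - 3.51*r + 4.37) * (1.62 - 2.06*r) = -0.9064*r^3 + 7.9434*r^2 - 14.6884*r + 7.0794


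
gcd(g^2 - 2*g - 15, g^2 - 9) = g + 3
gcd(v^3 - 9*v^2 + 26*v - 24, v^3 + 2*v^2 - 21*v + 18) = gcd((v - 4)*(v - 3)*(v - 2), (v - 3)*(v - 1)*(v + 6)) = v - 3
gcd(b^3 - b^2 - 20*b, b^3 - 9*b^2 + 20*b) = b^2 - 5*b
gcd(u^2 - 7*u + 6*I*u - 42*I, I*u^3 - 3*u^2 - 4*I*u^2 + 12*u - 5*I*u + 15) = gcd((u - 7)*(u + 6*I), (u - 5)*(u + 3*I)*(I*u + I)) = 1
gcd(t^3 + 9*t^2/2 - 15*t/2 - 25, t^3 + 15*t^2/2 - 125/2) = t^2 + 5*t/2 - 25/2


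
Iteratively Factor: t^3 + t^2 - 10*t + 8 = (t - 2)*(t^2 + 3*t - 4) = (t - 2)*(t - 1)*(t + 4)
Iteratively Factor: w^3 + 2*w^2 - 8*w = (w)*(w^2 + 2*w - 8) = w*(w - 2)*(w + 4)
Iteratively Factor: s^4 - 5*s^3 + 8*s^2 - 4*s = (s - 1)*(s^3 - 4*s^2 + 4*s) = s*(s - 1)*(s^2 - 4*s + 4) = s*(s - 2)*(s - 1)*(s - 2)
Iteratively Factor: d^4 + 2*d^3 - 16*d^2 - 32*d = (d + 4)*(d^3 - 2*d^2 - 8*d) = (d + 2)*(d + 4)*(d^2 - 4*d) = d*(d + 2)*(d + 4)*(d - 4)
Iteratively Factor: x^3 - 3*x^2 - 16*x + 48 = (x - 3)*(x^2 - 16) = (x - 3)*(x + 4)*(x - 4)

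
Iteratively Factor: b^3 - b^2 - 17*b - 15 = (b - 5)*(b^2 + 4*b + 3) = (b - 5)*(b + 3)*(b + 1)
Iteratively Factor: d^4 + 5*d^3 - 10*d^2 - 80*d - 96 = (d + 3)*(d^3 + 2*d^2 - 16*d - 32) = (d - 4)*(d + 3)*(d^2 + 6*d + 8) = (d - 4)*(d + 2)*(d + 3)*(d + 4)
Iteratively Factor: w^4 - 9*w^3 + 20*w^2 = (w - 5)*(w^3 - 4*w^2) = w*(w - 5)*(w^2 - 4*w) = w^2*(w - 5)*(w - 4)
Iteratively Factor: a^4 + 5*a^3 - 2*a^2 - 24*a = (a)*(a^3 + 5*a^2 - 2*a - 24) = a*(a + 3)*(a^2 + 2*a - 8) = a*(a - 2)*(a + 3)*(a + 4)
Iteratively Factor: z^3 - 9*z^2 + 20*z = (z - 5)*(z^2 - 4*z) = (z - 5)*(z - 4)*(z)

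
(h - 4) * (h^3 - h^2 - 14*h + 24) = h^4 - 5*h^3 - 10*h^2 + 80*h - 96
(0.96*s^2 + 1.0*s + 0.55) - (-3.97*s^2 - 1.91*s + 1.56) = 4.93*s^2 + 2.91*s - 1.01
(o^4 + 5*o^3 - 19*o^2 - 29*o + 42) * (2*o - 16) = 2*o^5 - 6*o^4 - 118*o^3 + 246*o^2 + 548*o - 672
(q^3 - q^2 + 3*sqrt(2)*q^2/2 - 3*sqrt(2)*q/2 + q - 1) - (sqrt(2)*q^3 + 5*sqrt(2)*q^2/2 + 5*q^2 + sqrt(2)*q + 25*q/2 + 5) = -sqrt(2)*q^3 + q^3 - 6*q^2 - sqrt(2)*q^2 - 23*q/2 - 5*sqrt(2)*q/2 - 6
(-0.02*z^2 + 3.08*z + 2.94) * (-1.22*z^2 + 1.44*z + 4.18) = 0.0244*z^4 - 3.7864*z^3 + 0.764800000000001*z^2 + 17.108*z + 12.2892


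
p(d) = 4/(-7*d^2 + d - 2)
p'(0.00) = -1.00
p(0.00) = -2.00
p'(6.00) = 0.01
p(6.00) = -0.02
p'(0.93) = 0.95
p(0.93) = -0.56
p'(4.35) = 0.01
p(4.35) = -0.03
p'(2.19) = 0.11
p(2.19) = -0.12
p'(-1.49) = -0.24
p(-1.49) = -0.21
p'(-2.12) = -0.10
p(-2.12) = -0.11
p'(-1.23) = -0.38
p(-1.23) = -0.29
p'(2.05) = 0.13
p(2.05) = -0.14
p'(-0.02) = -1.25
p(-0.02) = -1.98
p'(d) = 4*(14*d - 1)/(-7*d^2 + d - 2)^2 = 4*(14*d - 1)/(7*d^2 - d + 2)^2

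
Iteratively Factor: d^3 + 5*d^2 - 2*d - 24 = (d - 2)*(d^2 + 7*d + 12) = (d - 2)*(d + 4)*(d + 3)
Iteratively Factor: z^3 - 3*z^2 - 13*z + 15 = (z + 3)*(z^2 - 6*z + 5) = (z - 5)*(z + 3)*(z - 1)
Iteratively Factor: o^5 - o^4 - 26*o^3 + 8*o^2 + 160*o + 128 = (o + 4)*(o^4 - 5*o^3 - 6*o^2 + 32*o + 32) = (o + 2)*(o + 4)*(o^3 - 7*o^2 + 8*o + 16) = (o - 4)*(o + 2)*(o + 4)*(o^2 - 3*o - 4) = (o - 4)*(o + 1)*(o + 2)*(o + 4)*(o - 4)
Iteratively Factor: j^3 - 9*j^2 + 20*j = (j - 5)*(j^2 - 4*j) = j*(j - 5)*(j - 4)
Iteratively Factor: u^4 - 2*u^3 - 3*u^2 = (u + 1)*(u^3 - 3*u^2) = u*(u + 1)*(u^2 - 3*u) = u*(u - 3)*(u + 1)*(u)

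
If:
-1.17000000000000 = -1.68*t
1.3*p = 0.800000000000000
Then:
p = 0.62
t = 0.70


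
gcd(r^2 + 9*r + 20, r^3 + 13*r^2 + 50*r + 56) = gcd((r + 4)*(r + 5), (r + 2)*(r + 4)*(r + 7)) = r + 4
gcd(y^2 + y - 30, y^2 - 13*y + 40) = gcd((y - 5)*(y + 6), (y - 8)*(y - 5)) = y - 5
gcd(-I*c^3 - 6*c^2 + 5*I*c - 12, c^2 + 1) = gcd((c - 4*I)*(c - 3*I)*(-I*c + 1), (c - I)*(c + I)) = c + I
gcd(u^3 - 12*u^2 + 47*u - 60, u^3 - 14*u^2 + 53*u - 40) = u - 5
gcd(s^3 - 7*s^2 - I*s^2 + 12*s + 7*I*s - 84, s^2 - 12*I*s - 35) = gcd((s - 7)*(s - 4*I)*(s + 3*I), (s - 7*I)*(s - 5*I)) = 1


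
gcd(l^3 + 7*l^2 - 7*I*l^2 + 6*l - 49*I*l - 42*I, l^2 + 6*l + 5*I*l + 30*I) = l + 6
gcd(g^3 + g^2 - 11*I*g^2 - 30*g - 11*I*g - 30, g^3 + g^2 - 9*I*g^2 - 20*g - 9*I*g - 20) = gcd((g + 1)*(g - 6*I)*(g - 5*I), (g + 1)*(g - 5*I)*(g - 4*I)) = g^2 + g*(1 - 5*I) - 5*I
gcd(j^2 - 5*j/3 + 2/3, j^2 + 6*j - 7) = j - 1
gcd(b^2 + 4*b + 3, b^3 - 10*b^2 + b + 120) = b + 3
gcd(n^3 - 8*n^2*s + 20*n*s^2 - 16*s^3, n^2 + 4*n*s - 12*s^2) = -n + 2*s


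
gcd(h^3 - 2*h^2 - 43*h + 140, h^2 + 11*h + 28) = h + 7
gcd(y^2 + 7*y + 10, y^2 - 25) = y + 5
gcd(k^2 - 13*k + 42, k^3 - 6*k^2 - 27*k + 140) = k - 7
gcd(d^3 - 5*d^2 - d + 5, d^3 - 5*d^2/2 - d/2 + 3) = d + 1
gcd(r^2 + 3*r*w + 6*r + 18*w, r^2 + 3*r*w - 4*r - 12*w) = r + 3*w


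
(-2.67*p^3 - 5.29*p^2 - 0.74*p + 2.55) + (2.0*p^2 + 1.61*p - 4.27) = -2.67*p^3 - 3.29*p^2 + 0.87*p - 1.72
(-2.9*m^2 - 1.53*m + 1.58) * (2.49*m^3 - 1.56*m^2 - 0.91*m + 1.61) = -7.221*m^5 + 0.7143*m^4 + 8.96*m^3 - 5.7415*m^2 - 3.9011*m + 2.5438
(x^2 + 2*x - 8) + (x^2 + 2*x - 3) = 2*x^2 + 4*x - 11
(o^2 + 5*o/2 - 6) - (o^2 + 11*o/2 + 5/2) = -3*o - 17/2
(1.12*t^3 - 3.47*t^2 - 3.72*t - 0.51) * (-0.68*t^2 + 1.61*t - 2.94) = -0.7616*t^5 + 4.1628*t^4 - 6.3499*t^3 + 4.5594*t^2 + 10.1157*t + 1.4994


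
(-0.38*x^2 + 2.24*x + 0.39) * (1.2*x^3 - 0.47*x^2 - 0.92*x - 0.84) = -0.456*x^5 + 2.8666*x^4 - 0.2352*x^3 - 1.9249*x^2 - 2.2404*x - 0.3276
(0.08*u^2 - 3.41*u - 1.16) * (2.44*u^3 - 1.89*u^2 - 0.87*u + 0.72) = 0.1952*u^5 - 8.4716*u^4 + 3.5449*u^3 + 5.2167*u^2 - 1.446*u - 0.8352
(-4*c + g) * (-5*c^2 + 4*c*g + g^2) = 20*c^3 - 21*c^2*g + g^3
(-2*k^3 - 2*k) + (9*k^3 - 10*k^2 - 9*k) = 7*k^3 - 10*k^2 - 11*k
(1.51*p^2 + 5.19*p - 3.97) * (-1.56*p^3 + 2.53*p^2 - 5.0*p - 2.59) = -2.3556*p^5 - 4.2761*p^4 + 11.7739*p^3 - 39.905*p^2 + 6.4079*p + 10.2823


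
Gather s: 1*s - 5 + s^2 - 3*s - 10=s^2 - 2*s - 15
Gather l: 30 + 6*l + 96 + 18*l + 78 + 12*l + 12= 36*l + 216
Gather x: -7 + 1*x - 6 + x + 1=2*x - 12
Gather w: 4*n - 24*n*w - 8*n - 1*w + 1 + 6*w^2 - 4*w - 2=-4*n + 6*w^2 + w*(-24*n - 5) - 1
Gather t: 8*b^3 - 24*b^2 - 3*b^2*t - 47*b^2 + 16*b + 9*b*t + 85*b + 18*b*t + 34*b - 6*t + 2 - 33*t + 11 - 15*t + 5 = 8*b^3 - 71*b^2 + 135*b + t*(-3*b^2 + 27*b - 54) + 18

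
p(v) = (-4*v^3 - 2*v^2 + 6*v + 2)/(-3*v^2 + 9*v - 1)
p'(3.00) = -840.00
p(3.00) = 106.00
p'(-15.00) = 1.30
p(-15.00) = -15.98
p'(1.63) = -5.95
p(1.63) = -1.90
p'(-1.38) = 0.57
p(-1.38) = -0.02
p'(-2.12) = 0.82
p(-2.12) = -0.55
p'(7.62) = 0.83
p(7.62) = 17.24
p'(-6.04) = 1.18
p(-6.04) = -4.70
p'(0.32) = -8.04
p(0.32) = 2.28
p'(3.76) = -13.35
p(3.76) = 22.60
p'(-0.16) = -4.10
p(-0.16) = -0.40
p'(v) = (6*v - 9)*(-4*v^3 - 2*v^2 + 6*v + 2)/(-3*v^2 + 9*v - 1)^2 + (-12*v^2 - 4*v + 6)/(-3*v^2 + 9*v - 1)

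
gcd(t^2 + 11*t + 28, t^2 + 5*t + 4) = t + 4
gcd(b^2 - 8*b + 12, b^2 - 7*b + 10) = b - 2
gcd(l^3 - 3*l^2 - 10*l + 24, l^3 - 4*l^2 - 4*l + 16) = l^2 - 6*l + 8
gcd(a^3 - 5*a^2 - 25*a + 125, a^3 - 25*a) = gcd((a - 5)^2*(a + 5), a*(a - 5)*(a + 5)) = a^2 - 25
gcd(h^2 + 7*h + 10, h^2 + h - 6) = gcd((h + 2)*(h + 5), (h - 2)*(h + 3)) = 1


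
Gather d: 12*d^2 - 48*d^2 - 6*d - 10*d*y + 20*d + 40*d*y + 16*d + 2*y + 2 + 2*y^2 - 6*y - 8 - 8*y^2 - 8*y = -36*d^2 + d*(30*y + 30) - 6*y^2 - 12*y - 6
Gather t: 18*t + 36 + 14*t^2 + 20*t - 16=14*t^2 + 38*t + 20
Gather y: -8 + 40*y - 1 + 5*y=45*y - 9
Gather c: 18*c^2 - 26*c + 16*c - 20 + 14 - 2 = 18*c^2 - 10*c - 8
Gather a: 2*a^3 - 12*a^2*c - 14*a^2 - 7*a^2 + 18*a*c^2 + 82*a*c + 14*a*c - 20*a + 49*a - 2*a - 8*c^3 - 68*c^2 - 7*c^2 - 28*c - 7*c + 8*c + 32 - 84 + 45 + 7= 2*a^3 + a^2*(-12*c - 21) + a*(18*c^2 + 96*c + 27) - 8*c^3 - 75*c^2 - 27*c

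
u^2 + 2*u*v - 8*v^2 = (u - 2*v)*(u + 4*v)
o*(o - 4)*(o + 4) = o^3 - 16*o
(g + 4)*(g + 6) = g^2 + 10*g + 24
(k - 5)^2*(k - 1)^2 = k^4 - 12*k^3 + 46*k^2 - 60*k + 25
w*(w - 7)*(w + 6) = w^3 - w^2 - 42*w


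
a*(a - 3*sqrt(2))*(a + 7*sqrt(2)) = a^3 + 4*sqrt(2)*a^2 - 42*a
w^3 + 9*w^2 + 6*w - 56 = (w - 2)*(w + 4)*(w + 7)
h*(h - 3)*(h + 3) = h^3 - 9*h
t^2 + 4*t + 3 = (t + 1)*(t + 3)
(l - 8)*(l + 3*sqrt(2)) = l^2 - 8*l + 3*sqrt(2)*l - 24*sqrt(2)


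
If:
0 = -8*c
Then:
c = 0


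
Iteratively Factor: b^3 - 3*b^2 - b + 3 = (b - 1)*(b^2 - 2*b - 3) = (b - 1)*(b + 1)*(b - 3)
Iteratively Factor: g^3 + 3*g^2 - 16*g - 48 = (g + 4)*(g^2 - g - 12) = (g + 3)*(g + 4)*(g - 4)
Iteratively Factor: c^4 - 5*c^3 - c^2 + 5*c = (c - 5)*(c^3 - c) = c*(c - 5)*(c^2 - 1) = c*(c - 5)*(c - 1)*(c + 1)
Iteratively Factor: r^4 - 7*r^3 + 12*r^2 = (r)*(r^3 - 7*r^2 + 12*r) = r*(r - 4)*(r^2 - 3*r) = r*(r - 4)*(r - 3)*(r)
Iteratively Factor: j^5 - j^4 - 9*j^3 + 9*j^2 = (j - 1)*(j^4 - 9*j^2) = j*(j - 1)*(j^3 - 9*j) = j*(j - 1)*(j + 3)*(j^2 - 3*j) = j^2*(j - 1)*(j + 3)*(j - 3)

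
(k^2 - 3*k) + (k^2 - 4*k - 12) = 2*k^2 - 7*k - 12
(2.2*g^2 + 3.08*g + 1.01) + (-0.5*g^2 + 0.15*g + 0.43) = 1.7*g^2 + 3.23*g + 1.44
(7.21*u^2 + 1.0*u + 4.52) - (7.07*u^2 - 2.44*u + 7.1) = 0.14*u^2 + 3.44*u - 2.58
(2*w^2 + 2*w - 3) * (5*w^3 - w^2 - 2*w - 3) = 10*w^5 + 8*w^4 - 21*w^3 - 7*w^2 + 9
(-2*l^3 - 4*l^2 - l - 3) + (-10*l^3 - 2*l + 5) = -12*l^3 - 4*l^2 - 3*l + 2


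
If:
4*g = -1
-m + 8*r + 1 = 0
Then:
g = -1/4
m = 8*r + 1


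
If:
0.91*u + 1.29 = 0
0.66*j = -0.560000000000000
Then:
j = -0.85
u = -1.42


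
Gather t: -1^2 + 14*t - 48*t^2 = -48*t^2 + 14*t - 1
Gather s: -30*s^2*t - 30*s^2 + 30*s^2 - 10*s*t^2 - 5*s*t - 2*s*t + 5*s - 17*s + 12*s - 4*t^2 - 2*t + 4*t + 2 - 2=-30*s^2*t + s*(-10*t^2 - 7*t) - 4*t^2 + 2*t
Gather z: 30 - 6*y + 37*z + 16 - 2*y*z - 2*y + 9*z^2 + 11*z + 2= -8*y + 9*z^2 + z*(48 - 2*y) + 48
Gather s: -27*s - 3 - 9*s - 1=-36*s - 4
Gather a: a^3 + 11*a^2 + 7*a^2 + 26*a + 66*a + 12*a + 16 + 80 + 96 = a^3 + 18*a^2 + 104*a + 192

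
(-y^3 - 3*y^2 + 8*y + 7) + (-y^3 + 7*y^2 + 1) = -2*y^3 + 4*y^2 + 8*y + 8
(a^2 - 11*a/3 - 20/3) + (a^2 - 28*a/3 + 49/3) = 2*a^2 - 13*a + 29/3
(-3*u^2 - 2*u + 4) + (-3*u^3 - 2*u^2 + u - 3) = -3*u^3 - 5*u^2 - u + 1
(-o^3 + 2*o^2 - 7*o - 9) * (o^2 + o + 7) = -o^5 + o^4 - 12*o^3 - 2*o^2 - 58*o - 63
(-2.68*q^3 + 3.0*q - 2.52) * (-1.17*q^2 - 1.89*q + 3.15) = 3.1356*q^5 + 5.0652*q^4 - 11.952*q^3 - 2.7216*q^2 + 14.2128*q - 7.938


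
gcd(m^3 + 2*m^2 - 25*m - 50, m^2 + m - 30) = m - 5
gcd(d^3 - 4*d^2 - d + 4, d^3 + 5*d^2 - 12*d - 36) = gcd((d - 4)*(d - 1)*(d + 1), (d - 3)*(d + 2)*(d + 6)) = 1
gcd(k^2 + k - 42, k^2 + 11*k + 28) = k + 7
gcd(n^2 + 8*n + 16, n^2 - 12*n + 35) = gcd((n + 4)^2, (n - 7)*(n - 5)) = 1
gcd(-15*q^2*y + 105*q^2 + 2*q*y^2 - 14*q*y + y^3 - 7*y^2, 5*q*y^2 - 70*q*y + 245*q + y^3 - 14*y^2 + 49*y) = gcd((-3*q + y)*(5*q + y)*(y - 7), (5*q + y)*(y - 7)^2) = 5*q*y - 35*q + y^2 - 7*y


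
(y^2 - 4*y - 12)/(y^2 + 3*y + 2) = (y - 6)/(y + 1)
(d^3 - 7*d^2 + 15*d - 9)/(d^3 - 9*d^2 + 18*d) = (d^2 - 4*d + 3)/(d*(d - 6))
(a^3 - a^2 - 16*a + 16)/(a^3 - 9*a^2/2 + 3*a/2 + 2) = 2*(a + 4)/(2*a + 1)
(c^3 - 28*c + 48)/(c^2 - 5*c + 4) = (c^2 + 4*c - 12)/(c - 1)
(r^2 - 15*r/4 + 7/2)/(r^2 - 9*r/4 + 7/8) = 2*(r - 2)/(2*r - 1)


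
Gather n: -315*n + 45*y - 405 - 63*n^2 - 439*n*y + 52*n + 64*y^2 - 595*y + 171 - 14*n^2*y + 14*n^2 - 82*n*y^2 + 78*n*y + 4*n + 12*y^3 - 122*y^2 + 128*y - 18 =n^2*(-14*y - 49) + n*(-82*y^2 - 361*y - 259) + 12*y^3 - 58*y^2 - 422*y - 252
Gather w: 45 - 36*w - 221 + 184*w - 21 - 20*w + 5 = 128*w - 192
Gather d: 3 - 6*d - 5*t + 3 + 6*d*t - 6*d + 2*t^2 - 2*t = d*(6*t - 12) + 2*t^2 - 7*t + 6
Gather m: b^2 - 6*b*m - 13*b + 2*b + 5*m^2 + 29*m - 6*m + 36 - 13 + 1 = b^2 - 11*b + 5*m^2 + m*(23 - 6*b) + 24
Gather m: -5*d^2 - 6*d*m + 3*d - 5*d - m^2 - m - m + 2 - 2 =-5*d^2 - 2*d - m^2 + m*(-6*d - 2)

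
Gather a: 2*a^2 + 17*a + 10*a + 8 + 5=2*a^2 + 27*a + 13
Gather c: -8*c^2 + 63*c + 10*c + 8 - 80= -8*c^2 + 73*c - 72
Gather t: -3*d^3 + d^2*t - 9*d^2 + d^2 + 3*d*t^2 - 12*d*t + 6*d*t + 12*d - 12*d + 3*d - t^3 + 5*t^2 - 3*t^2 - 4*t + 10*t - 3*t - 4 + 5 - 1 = -3*d^3 - 8*d^2 + 3*d - t^3 + t^2*(3*d + 2) + t*(d^2 - 6*d + 3)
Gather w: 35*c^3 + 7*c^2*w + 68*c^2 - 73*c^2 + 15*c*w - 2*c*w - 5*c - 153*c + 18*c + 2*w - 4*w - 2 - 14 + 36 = 35*c^3 - 5*c^2 - 140*c + w*(7*c^2 + 13*c - 2) + 20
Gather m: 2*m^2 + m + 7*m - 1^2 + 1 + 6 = 2*m^2 + 8*m + 6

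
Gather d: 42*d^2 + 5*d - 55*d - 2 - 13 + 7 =42*d^2 - 50*d - 8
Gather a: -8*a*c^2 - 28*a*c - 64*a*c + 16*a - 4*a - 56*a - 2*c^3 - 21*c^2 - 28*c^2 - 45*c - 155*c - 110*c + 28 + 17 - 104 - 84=a*(-8*c^2 - 92*c - 44) - 2*c^3 - 49*c^2 - 310*c - 143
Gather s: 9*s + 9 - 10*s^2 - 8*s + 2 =-10*s^2 + s + 11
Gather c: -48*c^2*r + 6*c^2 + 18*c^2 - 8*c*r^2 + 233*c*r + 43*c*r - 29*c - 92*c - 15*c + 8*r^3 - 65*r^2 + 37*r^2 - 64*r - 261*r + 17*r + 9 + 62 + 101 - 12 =c^2*(24 - 48*r) + c*(-8*r^2 + 276*r - 136) + 8*r^3 - 28*r^2 - 308*r + 160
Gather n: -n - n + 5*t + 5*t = -2*n + 10*t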